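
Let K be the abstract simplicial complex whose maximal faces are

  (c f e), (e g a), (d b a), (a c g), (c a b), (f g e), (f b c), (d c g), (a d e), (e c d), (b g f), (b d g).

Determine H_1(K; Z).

We work with the vertex ordering a < b < c < d < e < f < g. The simplices of K, each written with vertices in increasing order, are:

  0-simplices (7): a, b, c, d, e, f, g
  1-simplices (18): ab, ac, ad, ae, ag, bc, bd, bf, bg, cd, ce, cf, cg, de, dg, ef, eg, fg
  2-simplices (12): abc, abd, acg, ade, aeg, bcf, bdg, bfg, cde, cdg, cef, efg

giving chain groups C_0 ≅ Z^7, C_1 ≅ Z^18, C_2 ≅ Z^12.

The boundary map ∂_1: C_1 → C_0 maps an edge to its endpoints' difference, ∂[p,q] = q − p. For instance
  ∂de = e − d.
The resulting 7×18 matrix has rank 6, and its Smith normal form has invariant factors (1,1,1,1,1,1).

∂_2: C_2 → C_1 maps a triangle to the signed sum of its edges. For instance
  ∂acg = cg − ag + ac,
  ∂bcf = cf − bf + bc.
The 18×12 boundary matrix has rank 12 and Smith normal form diag(1,1,1,1,1,1,1,1,1,1,1,2).

Now H_k = ker ∂_k / im ∂_{k+1}, so:

  H_1: rank ker ∂_1 − rank ∂_2 = (18 − 6) − 12 = 0, and ∂_2 has invariant factor 2 > 1, so H_1 = Z/2.

H_1 ≅ Z/2.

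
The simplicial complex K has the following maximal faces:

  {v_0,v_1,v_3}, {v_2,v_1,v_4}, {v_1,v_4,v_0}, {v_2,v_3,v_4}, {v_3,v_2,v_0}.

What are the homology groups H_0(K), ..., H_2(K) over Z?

H_0 = Z,  H_1 = Z,  H_2 = 0.

We work with the vertex ordering v_0 < v_1 < v_2 < v_3 < v_4. The simplices of K, each written with vertices in increasing order, are:

  0-simplices (5): [v_0], [v_1], [v_2], [v_3], [v_4]
  1-simplices (10): [v_0,v_1], [v_0,v_2], [v_0,v_3], [v_0,v_4], [v_1,v_2], [v_1,v_3], [v_1,v_4], [v_2,v_3], [v_2,v_4], [v_3,v_4]
  2-simplices (5): [v_0,v_1,v_3], [v_0,v_1,v_4], [v_0,v_2,v_3], [v_1,v_2,v_4], [v_2,v_3,v_4]

so the chain groups are C_0 ≅ Z^5, C_1 ≅ Z^10, C_2 ≅ Z^5.

The boundary map ∂_1: C_1 → C_0 is given by ∂[p,q] = [q] − [p]. For instance
  ∂[v_2,v_3] = [v_3] − [v_2].
The 5×10 boundary matrix has rank 4 and Smith normal form diag(1,1,1,1).

∂_2: C_2 → C_1 maps a triangle to the signed sum of its edges. For instance
  ∂[v_2,v_3,v_4] = [v_3,v_4] − [v_2,v_4] + [v_2,v_3],
  ∂[v_0,v_1,v_4] = [v_1,v_4] − [v_0,v_4] + [v_0,v_1].
The 10×5 boundary matrix has rank 5 and Smith normal form diag(1,1,1,1,1).

From H_k ≅ ker(∂_k) / im(∂_{k+1}) we obtain:

  H_0: rank C_0 − rank ∂_1 = 5 − 4 = 1, and the invariant factors of ∂_1 are all 1, so H_0 ≅ Z.
  H_1: rank ker ∂_1 − rank ∂_2 = (10 − 4) − 5 = 1, and the invariant factors of ∂_2 are all 1, so H_1 ≅ Z.
  H_2: rank ker ∂_2 − rank ∂_3 = (5 − 5) − 0 = 0, and there is no ∂_3, so H_2 ≅ 0.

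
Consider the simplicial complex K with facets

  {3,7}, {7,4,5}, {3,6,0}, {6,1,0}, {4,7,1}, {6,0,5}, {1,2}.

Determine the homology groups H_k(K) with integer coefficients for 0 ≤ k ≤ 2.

We work with the vertex ordering 0 < 1 < 2 < 3 < 4 < 5 < 6 < 7. The simplices of K, each written with vertices in increasing order, are:

  0-simplices (8): [0], [1], [2], [3], [4], [5], [6], [7]
  1-simplices (14): [0,1], [0,3], [0,5], [0,6], [1,2], [1,4], [1,6], [1,7], [3,6], [3,7], [4,5], [4,7], [5,6], [5,7]
  2-simplices (5): [0,1,6], [0,3,6], [0,5,6], [1,4,7], [4,5,7]

so the chain groups are C_0 ≅ Z^8, C_1 ≅ Z^14, C_2 ≅ Z^5.

The boundary map ∂_1: C_1 → C_0 is given by ∂[p,q] = [q] − [p].
The resulting 8×14 matrix has rank 7, and its Smith normal form has invariant factors (1,1,1,1,1,1,1).

The boundary map ∂_2: C_2 → C_1 sends each 2-simplex [p,q,r] to [q,r] − [p,r] + [p,q]. For instance
  ∂[0,5,6] = [5,6] − [0,6] + [0,5],
  ∂[1,4,7] = [4,7] − [1,7] + [1,4].
The resulting 14×5 matrix has rank 5, and its Smith normal form has invariant factors (1,1,1,1,1).

Reading off H_k = ker ∂_k / im ∂_{k+1}:

  H_0: rank C_0 − rank ∂_1 = 8 − 7 = 1, and the invariant factors of ∂_1 are all 1, so H_0 = Z.
  H_1: rank ker ∂_1 − rank ∂_2 = (14 − 7) − 5 = 2, and the invariant factors of ∂_2 are all 1, so H_1 = Z^2.
  H_2: rank ker ∂_2 − rank ∂_3 = (5 − 5) − 0 = 0, and there is no ∂_3, so H_2 = 0.

H_0 = Z,  H_1 = Z^2,  H_2 = 0.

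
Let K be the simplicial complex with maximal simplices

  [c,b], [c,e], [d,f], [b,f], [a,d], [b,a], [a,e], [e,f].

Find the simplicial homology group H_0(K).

H_0 ≅ Z.

Take the total order a < b < c < d < e < f on the vertex set. Then K (dimension 1) consists of the simplices:

  0-simplices (6): a, b, c, d, e, f
  1-simplices (8): ab, ad, ae, bc, bf, ce, df, ef

giving chain groups C_0 ≅ Z^6, C_1 ≅ Z^8.

∂_1: C_1 → C_0 is given by ∂[p,q] = [q] − [p]. For instance
  ∂bf = f − b.
The resulting 6×8 matrix has rank 5, and its Smith normal form has invariant factors (1,1,1,1,1).

Now H_k = ker ∂_k / im ∂_{k+1}, so:

  H_0: rank C_0 − rank ∂_1 = 6 − 5 = 1, and the invariant factors of ∂_1 are all 1, so H_0 ≅ Z.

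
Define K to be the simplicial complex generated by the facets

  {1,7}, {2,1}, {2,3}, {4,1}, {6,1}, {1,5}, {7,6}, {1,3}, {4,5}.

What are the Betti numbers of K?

b_0 = 1, b_1 = 3.

Take the total order 1 < 2 < 3 < 4 < 5 < 6 < 7 on the vertex set. Then K (dimension 1) consists of the simplices:

  0-simplices (7): [1], [2], [3], [4], [5], [6], [7]
  1-simplices (9): [1,2], [1,3], [1,4], [1,5], [1,6], [1,7], [2,3], [4,5], [6,7]

so the chain groups are C_0 ≅ Z^7, C_1 ≅ Z^9.

∂_1: C_1 → C_0 maps an edge to its endpoints' difference, ∂[p,q] = q − p.
The 7×9 boundary matrix has rank 6 and Smith normal form diag(1,1,1,1,1,1).

Computing H_k = (kernel of ∂_k) / (image of ∂_{k+1}):

  H_0: rank C_0 − rank ∂_1 = 7 − 6 = 1, and the invariant factors of ∂_1 are all 1, so H_0 ≅ Z.
  H_1: rank ker ∂_1 − rank ∂_2 = (9 − 6) − 0 = 3, and there is no ∂_2, so H_1 ≅ Z^3.

Hence the Betti numbers are b_0 = 1, b_1 = 3.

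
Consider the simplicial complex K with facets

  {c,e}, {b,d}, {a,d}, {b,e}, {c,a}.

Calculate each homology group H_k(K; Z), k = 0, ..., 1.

H_0 = Z,  H_1 = Z.

Fix the vertex order a < b < c < d < e and write every simplex with vertices in increasing order. Then dim K = 1 and the simplices of K are:

  0-simplices (5): a, b, c, d, e
  1-simplices (5): ac, ad, bd, be, ce

giving chain groups C_0 ≅ Z^5, C_1 ≅ Z^5.

The boundary map ∂_1: C_1 → C_0 maps an edge to its endpoints' difference, ∂[p,q] = q − p. For instance
  ∂ad = d − a.
The 5×5 boundary matrix has rank 4 and Smith normal form diag(1,1,1,1).

Reading off H_k = ker ∂_k / im ∂_{k+1}:

  H_0: rank C_0 − rank ∂_1 = 5 − 4 = 1, and the invariant factors of ∂_1 are all 1, so H_0 = Z.
  H_1: rank ker ∂_1 − rank ∂_2 = (5 − 4) − 0 = 1, and there is no ∂_2, so H_1 = Z.

As a check, the Euler characteristic is 5 − 5 = 0, which agrees with 1 − 1 = 0.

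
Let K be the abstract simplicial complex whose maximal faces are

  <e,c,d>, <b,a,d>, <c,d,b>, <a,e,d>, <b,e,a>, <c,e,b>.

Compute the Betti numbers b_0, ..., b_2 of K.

b_0 = 1, b_1 = 0, b_2 = 1.

Take the total order a < b < c < d < e on the vertex set. Then K (dimension 2) consists of the simplices:

  0-simplices (5): a, b, c, d, e
  1-simplices (9): ab, ad, ae, bc, bd, be, cd, ce, de
  2-simplices (6): abd, abe, ade, bcd, bce, cde

so the chain groups are C_0 ≅ Z^5, C_1 ≅ Z^9, C_2 ≅ Z^6.

Boundary ∂_1: C_1 → C_0 is given by ∂[p,q] = [q] − [p].
This gives a 5×9 integer matrix of rank 4; reducing to Smith normal form yields diagonal entries (1,1,1,1).

∂_2: C_2 → C_1 sends each 2-simplex [p,q,r] to [q,r] − [p,r] + [p,q]. For instance
  ∂ade = de − ae + ad,
  ∂bce = ce − be + bc.
As a 9×6 matrix over Z this has rank 5, with invariant factors (1,1,1,1,1).

Computing H_k = (kernel of ∂_k) / (image of ∂_{k+1}):

  H_0: rank C_0 − rank ∂_1 = 5 − 4 = 1, and the invariant factors of ∂_1 are all 1, so H_0 = Z.
  H_1: rank ker ∂_1 − rank ∂_2 = (9 − 4) − 5 = 0, and the invariant factors of ∂_2 are all 1, so H_1 = 0.
  H_2: rank ker ∂_2 − rank ∂_3 = (6 − 5) − 0 = 1, and there is no ∂_3, so H_2 = Z.

As a check, the Euler characteristic is 5 − 9 + 6 = 2, which agrees with 1 − 0 + 1 = 2.
(K is a triangulation of the 2-sphere S^2.)

Hence the Betti numbers are b_0 = 1, b_1 = 0, b_2 = 1.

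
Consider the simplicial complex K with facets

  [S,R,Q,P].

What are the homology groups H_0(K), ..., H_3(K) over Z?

H_0 = Z,  H_1 = 0,  H_2 = 0,  H_3 = 0.

Take the total order P < Q < R < S on the vertex set. Then K (dimension 3) consists of the simplices:

  0-simplices (4): P, Q, R, S
  1-simplices (6): PQ, PR, PS, QR, QS, RS
  2-simplices (4): PQR, PQS, PRS, QRS
  3-simplices (1): PQRS

Hence C_0 ≅ Z^4, C_1 ≅ Z^6, C_2 ≅ Z^4, C_3 ≅ Z^1.

The boundary map ∂_1: C_1 → C_0 maps an edge to its endpoints' difference, ∂[p,q] = q − p. For instance
  ∂RS = S − R.
The 4×6 boundary matrix has rank 3 and Smith normal form diag(1,1,1).

The boundary map ∂_2: C_2 → C_1 sends each 2-simplex [p,q,r] to [q,r] − [p,r] + [p,q]. For instance
  ∂PQS = QS − PS + PQ,
  ∂QRS = RS − QS + QR.
This gives a 6×4 integer matrix of rank 3; reducing to Smith normal form yields diagonal entries (1,1,1).

Boundary ∂_3: C_3 → C_2 sends each 3-simplex σ to the alternating sum Σ_i (−1)^i (σ with its i-th vertex removed). For instance
  ∂PQRS = QRS − PRS + PQS − PQR.
As a 4×1 matrix over Z this has rank 1, with invariant factors (1).

From H_k ≅ ker(∂_k) / im(∂_{k+1}) we obtain:

  H_0: rank C_0 − rank ∂_1 = 4 − 3 = 1, and the invariant factors of ∂_1 are all 1, so H_0 = Z.
  H_1: rank ker ∂_1 − rank ∂_2 = (6 − 3) − 3 = 0, and the invariant factors of ∂_2 are all 1, so H_1 = 0.
  H_2: rank ker ∂_2 − rank ∂_3 = (4 − 3) − 1 = 0, and the invariant factors of ∂_3 are all 1, so H_2 = 0.
  H_3: rank ker ∂_3 − rank ∂_4 = (1 − 1) − 0 = 0, and there is no ∂_4, so H_3 = 0.

As a check, the Euler characteristic is 4 − 6 + 4 − 1 = 1, which agrees with 1 − 0 + 0 − 0 = 1.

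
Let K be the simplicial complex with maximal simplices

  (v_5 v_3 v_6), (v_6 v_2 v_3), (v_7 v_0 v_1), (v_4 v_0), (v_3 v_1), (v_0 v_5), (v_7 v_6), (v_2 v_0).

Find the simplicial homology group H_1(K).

Order the vertices as v_0 < v_1 < v_2 < v_3 < v_4 < v_5 < v_6 < v_7. Listing each simplex with vertices in this order, K has dimension 2 with simplices:

  0-simplices (8): [v_0], [v_1], [v_2], [v_3], [v_4], [v_5], [v_6], [v_7]
  1-simplices (13): [v_0,v_1], [v_0,v_2], [v_0,v_4], [v_0,v_5], [v_0,v_7], [v_1,v_3], [v_1,v_7], [v_2,v_3], [v_2,v_6], [v_3,v_5], [v_3,v_6], [v_5,v_6], [v_6,v_7]
  2-simplices (3): [v_0,v_1,v_7], [v_2,v_3,v_6], [v_3,v_5,v_6]

giving chain groups C_0 ≅ Z^8, C_1 ≅ Z^13, C_2 ≅ Z^3.

Boundary ∂_1: C_1 → C_0 sends each edge [p,q] (with p < q) to q − p.
The resulting 8×13 matrix has rank 7, and its Smith normal form has invariant factors (1,1,1,1,1,1,1).

The boundary map ∂_2: C_2 → C_1 acts by ∂[p,q,r] = [q,r] − [p,r] + [p,q]. For instance
  ∂[v_2,v_3,v_6] = [v_3,v_6] − [v_2,v_6] + [v_2,v_3],
  ∂[v_3,v_5,v_6] = [v_5,v_6] − [v_3,v_6] + [v_3,v_5].
The resulting 13×3 matrix has rank 3, and its Smith normal form has invariant factors (1,1,1).

Reading off H_k = ker ∂_k / im ∂_{k+1}:

  H_1: rank ker ∂_1 − rank ∂_2 = (13 − 7) − 3 = 3, and the invariant factors of ∂_2 are all 1, so H_1 = Z^3.

H_1 = Z^3.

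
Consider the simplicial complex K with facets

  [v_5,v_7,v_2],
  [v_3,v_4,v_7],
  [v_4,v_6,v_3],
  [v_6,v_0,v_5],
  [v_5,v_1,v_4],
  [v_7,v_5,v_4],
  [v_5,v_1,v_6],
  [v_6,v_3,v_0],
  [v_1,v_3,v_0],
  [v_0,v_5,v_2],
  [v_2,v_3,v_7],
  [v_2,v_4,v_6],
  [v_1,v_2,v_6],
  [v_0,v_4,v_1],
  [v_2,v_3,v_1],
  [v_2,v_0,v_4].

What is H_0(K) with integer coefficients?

H_0 ≅ Z.

Fix the vertex order v_0 < v_1 < v_2 < v_3 < v_4 < v_5 < v_6 < v_7 and write every simplex with vertices in increasing order. Then dim K = 2 and the simplices of K are:

  0-simplices (8): [v_0], [v_1], [v_2], [v_3], [v_4], [v_5], [v_6], [v_7]
  1-simplices (24): (24 of them)
  2-simplices (16): (16 of them)

Hence C_0 ≅ Z^8, C_1 ≅ Z^24, C_2 ≅ Z^16.

∂_1: C_1 → C_0 is given by ∂[p,q] = [q] − [p].
This gives a 8×24 integer matrix of rank 7; reducing to Smith normal form yields diagonal entries (1,1,1,1,1,1,1).

∂_2: C_2 → C_1 sends each 2-simplex [p,q,r] to [q,r] − [p,r] + [p,q]. For instance
  ∂[v_0,v_3,v_6] = [v_3,v_6] − [v_0,v_6] + [v_0,v_3],
  ∂[v_1,v_2,v_6] = [v_2,v_6] − [v_1,v_6] + [v_1,v_2].
As a 24×16 matrix over Z this has rank 15, with invariant factors (1,1,1,1,1,1,1,1,1,1,1,1,1,1,1).

Now H_k = ker ∂_k / im ∂_{k+1}, so:

  H_0: rank C_0 − rank ∂_1 = 8 − 7 = 1, and the invariant factors of ∂_1 are all 1, so H_0 = Z.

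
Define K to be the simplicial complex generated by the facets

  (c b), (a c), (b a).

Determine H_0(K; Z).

H_0 = Z.

Take the total order a < b < c on the vertex set. Then K (dimension 1) consists of the simplices:

  0-simplices (3): a, b, c
  1-simplices (3): ab, ac, bc

giving chain groups C_0 ≅ Z^3, C_1 ≅ Z^3.

Boundary ∂_1: C_1 → C_0 is given by ∂[p,q] = [q] − [p]. For instance
  ∂ab = b − a.
The 3×3 boundary matrix has rank 2 and Smith normal form diag(1,1).

From H_k ≅ ker(∂_k) / im(∂_{k+1}) we obtain:

  H_0: rank C_0 − rank ∂_1 = 3 − 2 = 1, and the invariant factors of ∂_1 are all 1, so H_0 = Z.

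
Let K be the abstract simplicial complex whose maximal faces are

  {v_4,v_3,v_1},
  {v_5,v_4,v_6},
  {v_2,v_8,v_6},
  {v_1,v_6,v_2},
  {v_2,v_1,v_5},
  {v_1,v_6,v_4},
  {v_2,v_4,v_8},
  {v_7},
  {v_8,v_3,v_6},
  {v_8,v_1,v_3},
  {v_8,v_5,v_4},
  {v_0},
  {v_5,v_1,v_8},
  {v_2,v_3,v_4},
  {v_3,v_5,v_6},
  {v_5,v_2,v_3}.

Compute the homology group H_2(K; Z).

H_2 ≅ Z.

Take the total order v_0 < v_1 < v_2 < v_3 < v_4 < v_5 < v_6 < v_7 < v_8 on the vertex set. Then K (dimension 2) consists of the simplices:

  0-simplices (9): [v_0], [v_1], [v_2], [v_3], [v_4], [v_5], [v_6], [v_7], [v_8]
  1-simplices (21): (21 of them)
  2-simplices (14): (14 of them)

giving chain groups C_0 ≅ Z^9, C_1 ≅ Z^21, C_2 ≅ Z^14.

∂_1: C_1 → C_0 maps an edge to its endpoints' difference, ∂[p,q] = q − p. For instance
  ∂[v_1,v_4] = [v_4] − [v_1].
The 9×21 boundary matrix has rank 6 and Smith normal form diag(1,1,1,1,1,1).

The boundary map ∂_2: C_2 → C_1 maps a triangle to the signed sum of its edges. For instance
  ∂[v_1,v_3,v_4] = [v_3,v_4] − [v_1,v_4] + [v_1,v_3],
  ∂[v_1,v_2,v_6] = [v_2,v_6] − [v_1,v_6] + [v_1,v_2].
This gives a 21×14 integer matrix of rank 13; reducing to Smith normal form yields diagonal entries (1,1,1,1,1,1,1,1,1,1,1,1,1).

Reading off H_k = ker ∂_k / im ∂_{k+1}:

  H_2: rank ker ∂_2 − rank ∂_3 = (14 − 13) − 0 = 1, and there is no ∂_3, so H_2 = Z.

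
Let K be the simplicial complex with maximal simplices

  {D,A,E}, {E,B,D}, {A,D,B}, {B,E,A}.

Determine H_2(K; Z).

Take the total order A < B < D < E on the vertex set. Then K (dimension 2) consists of the simplices:

  0-simplices (4): A, B, D, E
  1-simplices (6): AB, AD, AE, BD, BE, DE
  2-simplices (4): ABD, ABE, ADE, BDE

so the chain groups are C_0 ≅ Z^4, C_1 ≅ Z^6, C_2 ≅ Z^4.

∂_1: C_1 → C_0 maps an edge to its endpoints' difference, ∂[p,q] = q − p.
The resulting 4×6 matrix has rank 3, and its Smith normal form has invariant factors (1,1,1).

The boundary map ∂_2: C_2 → C_1 sends each 2-simplex [p,q,r] to [q,r] − [p,r] + [p,q]. For instance
  ∂ABE = BE − AE + AB,
  ∂BDE = DE − BE + BD.
This gives a 6×4 integer matrix of rank 3; reducing to Smith normal form yields diagonal entries (1,1,1).

From H_k ≅ ker(∂_k) / im(∂_{k+1}) we obtain:

  H_2: rank ker ∂_2 − rank ∂_3 = (4 − 3) − 0 = 1, and there is no ∂_3, so H_2 ≅ Z.

H_2 = Z.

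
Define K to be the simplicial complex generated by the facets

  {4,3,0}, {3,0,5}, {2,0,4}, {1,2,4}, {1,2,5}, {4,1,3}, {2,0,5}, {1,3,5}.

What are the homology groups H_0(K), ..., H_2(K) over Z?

Fix the vertex order 0 < 1 < 2 < 3 < 4 < 5 and write every simplex with vertices in increasing order. Then dim K = 2 and the simplices of K are:

  0-simplices (6): [0], [1], [2], [3], [4], [5]
  1-simplices (12): [0,2], [0,3], [0,4], [0,5], [1,2], [1,3], [1,4], [1,5], [2,4], [2,5], [3,4], [3,5]
  2-simplices (8): [0,2,4], [0,2,5], [0,3,4], [0,3,5], [1,2,4], [1,2,5], [1,3,4], [1,3,5]

giving chain groups C_0 ≅ Z^6, C_1 ≅ Z^12, C_2 ≅ Z^8.

Boundary ∂_1: C_1 → C_0 is given by ∂[p,q] = [q] − [p].
As a 6×12 matrix over Z this has rank 5, with invariant factors (1,1,1,1,1).

The boundary map ∂_2: C_2 → C_1 acts by ∂[p,q,r] = [q,r] − [p,r] + [p,q]. For instance
  ∂[0,3,4] = [3,4] − [0,4] + [0,3],
  ∂[0,2,4] = [2,4] − [0,4] + [0,2].
This gives a 12×8 integer matrix of rank 7; reducing to Smith normal form yields diagonal entries (1,1,1,1,1,1,1).

Reading off H_k = ker ∂_k / im ∂_{k+1}:

  H_0: rank C_0 − rank ∂_1 = 6 − 5 = 1, and the invariant factors of ∂_1 are all 1, so H_0 ≅ Z.
  H_1: rank ker ∂_1 − rank ∂_2 = (12 − 5) − 7 = 0, and the invariant factors of ∂_2 are all 1, so H_1 ≅ 0.
  H_2: rank ker ∂_2 − rank ∂_3 = (8 − 7) − 0 = 1, and there is no ∂_3, so H_2 ≅ Z.

(K is a triangulation of the 2-sphere S^2.)

H_0 = Z,  H_1 = 0,  H_2 = Z.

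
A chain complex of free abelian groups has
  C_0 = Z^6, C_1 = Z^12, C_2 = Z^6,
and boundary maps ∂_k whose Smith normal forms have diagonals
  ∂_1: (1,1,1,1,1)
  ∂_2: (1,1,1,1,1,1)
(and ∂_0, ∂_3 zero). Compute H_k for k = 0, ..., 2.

H_0: b_0 = 6 − 0 − 5 = 1; torsion from ∂_1 factors > 1: none. So H_0 = Z.
H_1: b_1 = 12 − 5 − 6 = 1; torsion from ∂_2 factors > 1: none. So H_1 = Z.
H_2: b_2 = 6 − 6 − 0 = 0; torsion from ∂_3 factors > 1: none. So H_2 = 0.

H_0 = Z,  H_1 = Z,  H_2 = 0.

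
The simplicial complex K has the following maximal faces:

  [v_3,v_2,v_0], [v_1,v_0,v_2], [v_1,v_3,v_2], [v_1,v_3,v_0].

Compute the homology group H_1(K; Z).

We work with the vertex ordering v_0 < v_1 < v_2 < v_3. The simplices of K, each written with vertices in increasing order, are:

  0-simplices (4): [v_0], [v_1], [v_2], [v_3]
  1-simplices (6): [v_0,v_1], [v_0,v_2], [v_0,v_3], [v_1,v_2], [v_1,v_3], [v_2,v_3]
  2-simplices (4): [v_0,v_1,v_2], [v_0,v_1,v_3], [v_0,v_2,v_3], [v_1,v_2,v_3]

Hence C_0 ≅ Z^4, C_1 ≅ Z^6, C_2 ≅ Z^4.

Boundary ∂_1: C_1 → C_0 sends each edge [p,q] (with p < q) to q − p.
The 4×6 boundary matrix has rank 3 and Smith normal form diag(1,1,1).

∂_2: C_2 → C_1 acts by ∂[p,q,r] = [q,r] − [p,r] + [p,q]. For instance
  ∂[v_0,v_1,v_2] = [v_1,v_2] − [v_0,v_2] + [v_0,v_1],
  ∂[v_1,v_2,v_3] = [v_2,v_3] − [v_1,v_3] + [v_1,v_2].
This gives a 6×4 integer matrix of rank 3; reducing to Smith normal form yields diagonal entries (1,1,1).

From H_k ≅ ker(∂_k) / im(∂_{k+1}) we obtain:

  H_1: rank ker ∂_1 − rank ∂_2 = (6 − 3) − 3 = 0, and the invariant factors of ∂_2 are all 1, so H_1 ≅ 0.

H_1 = 0.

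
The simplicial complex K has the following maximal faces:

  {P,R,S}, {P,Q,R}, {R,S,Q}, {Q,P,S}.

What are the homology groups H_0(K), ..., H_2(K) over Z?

Order the vertices as P < Q < R < S. Listing each simplex with vertices in this order, K has dimension 2 with simplices:

  0-simplices (4): P, Q, R, S
  1-simplices (6): PQ, PR, PS, QR, QS, RS
  2-simplices (4): PQR, PQS, PRS, QRS

Hence C_0 ≅ Z^4, C_1 ≅ Z^6, C_2 ≅ Z^4.

The boundary map ∂_1: C_1 → C_0 maps an edge to its endpoints' difference, ∂[p,q] = q − p.
As a 4×6 matrix over Z this has rank 3, with invariant factors (1,1,1).

The boundary map ∂_2: C_2 → C_1 sends each 2-simplex [p,q,r] to [q,r] − [p,r] + [p,q]. For instance
  ∂PQR = QR − PR + PQ,
  ∂QRS = RS − QS + QR.
This gives a 6×4 integer matrix of rank 3; reducing to Smith normal form yields diagonal entries (1,1,1).

From H_k ≅ ker(∂_k) / im(∂_{k+1}) we obtain:

  H_0: rank C_0 − rank ∂_1 = 4 − 3 = 1, and the invariant factors of ∂_1 are all 1, so H_0 = Z.
  H_1: rank ker ∂_1 − rank ∂_2 = (6 − 3) − 3 = 0, and the invariant factors of ∂_2 are all 1, so H_1 = 0.
  H_2: rank ker ∂_2 − rank ∂_3 = (4 − 3) − 0 = 1, and there is no ∂_3, so H_2 = Z.

As a check, the Euler characteristic is 4 − 6 + 4 = 2, which agrees with 1 − 0 + 1 = 2.
(K is a triangulation of the 2-sphere S^2.)

H_0 ≅ Z,  H_1 = 0,  H_2 ≅ Z.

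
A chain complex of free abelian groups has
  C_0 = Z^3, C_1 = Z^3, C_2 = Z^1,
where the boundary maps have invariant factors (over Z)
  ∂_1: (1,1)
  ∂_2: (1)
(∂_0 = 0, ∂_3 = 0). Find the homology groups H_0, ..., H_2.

H_0 = Z,  H_1 = 0,  H_2 = 0.

H_0: b_0 = 3 − 0 − 2 = 1; torsion from ∂_1 factors > 1: none. So H_0 = Z.
H_1: b_1 = 3 − 2 − 1 = 0; torsion from ∂_2 factors > 1: none. So H_1 = 0.
H_2: b_2 = 1 − 1 − 0 = 0; torsion from ∂_3 factors > 1: none. So H_2 = 0.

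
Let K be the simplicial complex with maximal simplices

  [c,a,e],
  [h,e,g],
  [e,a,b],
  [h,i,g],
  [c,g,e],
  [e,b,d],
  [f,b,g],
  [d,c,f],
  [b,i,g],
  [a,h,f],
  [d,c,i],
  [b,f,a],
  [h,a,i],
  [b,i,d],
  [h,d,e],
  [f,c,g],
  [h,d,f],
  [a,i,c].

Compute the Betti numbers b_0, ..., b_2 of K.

b_0 = 1, b_1 = 2, b_2 = 1.

We work with the vertex ordering a < b < c < d < e < f < g < h < i. The simplices of K, each written with vertices in increasing order, are:

  0-simplices (9): a, b, c, d, e, f, g, h, i
  1-simplices (27): ab, ac, ae, af, ah, ai, bd, be, bf, bg, bi, cd, ce, cf, cg, ci, de, df, dh, di, eg, eh, fg, fh, gh, gi, hi
  2-simplices (18): abe, abf, ace, aci, afh, ahi, bde, bdi, bfg, bgi, cdf, cdi, ceg, cfg, deh, dfh, egh, ghi

so the chain groups are C_0 ≅ Z^9, C_1 ≅ Z^27, C_2 ≅ Z^18.

∂_1: C_1 → C_0 is given by ∂[p,q] = [q] − [p]. For instance
  ∂eh = h − e.
This gives a 9×27 integer matrix of rank 8; reducing to Smith normal form yields diagonal entries (1,1,1,1,1,1,1,1).

Boundary ∂_2: C_2 → C_1 maps a triangle to the signed sum of its edges. For instance
  ∂aci = ci − ai + ac,
  ∂cfg = fg − cg + cf.
As a 27×18 matrix over Z this has rank 17, with invariant factors (1,1,1,1,1,1,1,1,1,1,1,1,1,1,1,1,1).

Reading off H_k = ker ∂_k / im ∂_{k+1}:

  H_0: rank C_0 − rank ∂_1 = 9 − 8 = 1, and the invariant factors of ∂_1 are all 1, so H_0 = Z.
  H_1: rank ker ∂_1 − rank ∂_2 = (27 − 8) − 17 = 2, and the invariant factors of ∂_2 are all 1, so H_1 = Z^2.
  H_2: rank ker ∂_2 − rank ∂_3 = (18 − 17) − 0 = 1, and there is no ∂_3, so H_2 = Z.

Hence the Betti numbers are b_0 = 1, b_1 = 2, b_2 = 1.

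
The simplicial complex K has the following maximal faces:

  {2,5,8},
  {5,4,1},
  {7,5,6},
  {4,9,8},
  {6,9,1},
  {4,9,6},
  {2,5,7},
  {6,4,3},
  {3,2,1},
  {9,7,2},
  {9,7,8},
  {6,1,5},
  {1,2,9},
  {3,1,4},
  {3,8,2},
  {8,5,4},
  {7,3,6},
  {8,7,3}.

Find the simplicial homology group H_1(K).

Order the vertices as 1 < 2 < 3 < 4 < 5 < 6 < 7 < 8 < 9. Listing each simplex with vertices in this order, K has dimension 2 with simplices:

  0-simplices (9): [1], [2], [3], [4], [5], [6], [7], [8], [9]
  1-simplices (27): (27 of them)
  2-simplices (18): [1,2,3], [1,2,9], [1,3,4], [1,4,5], [1,5,6], [1,6,9], [2,3,8], [2,5,7], [2,5,8], [2,7,9], [3,4,6], [3,6,7], [3,7,8], [4,5,8], [4,6,9], [4,8,9], [5,6,7], [7,8,9]

so the chain groups are C_0 ≅ Z^9, C_1 ≅ Z^27, C_2 ≅ Z^18.

∂_1: C_1 → C_0 is given by ∂[p,q] = [q] − [p].
This gives a 9×27 integer matrix of rank 8; reducing to Smith normal form yields diagonal entries (1,1,1,1,1,1,1,1).

Boundary ∂_2: C_2 → C_1 acts by ∂[p,q,r] = [q,r] − [p,r] + [p,q]. For instance
  ∂[3,7,8] = [7,8] − [3,8] + [3,7],
  ∂[4,8,9] = [8,9] − [4,9] + [4,8].
The resulting 27×18 matrix has rank 18, and its Smith normal form has invariant factors (1,1,1,1,1,1,1,1,1,1,1,1,1,1,1,1,1,2).

Computing H_k = (kernel of ∂_k) / (image of ∂_{k+1}):

  H_1: rank ker ∂_1 − rank ∂_2 = (27 − 8) − 18 = 1, and ∂_2 has invariant factor 2 > 1, so H_1 ≅ Z ⊕ Z/2.

H_1 ≅ Z ⊕ Z/2.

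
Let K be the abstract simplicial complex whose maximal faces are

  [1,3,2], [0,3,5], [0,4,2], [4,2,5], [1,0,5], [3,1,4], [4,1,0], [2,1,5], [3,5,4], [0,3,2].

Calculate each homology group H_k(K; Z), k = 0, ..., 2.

We work with the vertex ordering 0 < 1 < 2 < 3 < 4 < 5. The simplices of K, each written with vertices in increasing order, are:

  0-simplices (6): [0], [1], [2], [3], [4], [5]
  1-simplices (15): [0,1], [0,2], [0,3], [0,4], [0,5], [1,2], [1,3], [1,4], [1,5], [2,3], [2,4], [2,5], [3,4], [3,5], [4,5]
  2-simplices (10): [0,1,4], [0,1,5], [0,2,3], [0,2,4], [0,3,5], [1,2,3], [1,2,5], [1,3,4], [2,4,5], [3,4,5]

Hence C_0 ≅ Z^6, C_1 ≅ Z^15, C_2 ≅ Z^10.

∂_1: C_1 → C_0 maps an edge to its endpoints' difference, ∂[p,q] = q − p. For instance
  ∂[2,4] = [4] − [2].
The 6×15 boundary matrix has rank 5 and Smith normal form diag(1,1,1,1,1).

∂_2: C_2 → C_1 sends each 2-simplex [p,q,r] to [q,r] − [p,r] + [p,q]. For instance
  ∂[0,3,5] = [3,5] − [0,5] + [0,3],
  ∂[2,4,5] = [4,5] − [2,5] + [2,4].
The resulting 15×10 matrix has rank 10, and its Smith normal form has invariant factors (1,1,1,1,1,1,1,1,1,2).

From H_k ≅ ker(∂_k) / im(∂_{k+1}) we obtain:

  H_0: rank C_0 − rank ∂_1 = 6 − 5 = 1, and the invariant factors of ∂_1 are all 1, so H_0 = Z.
  H_1: rank ker ∂_1 − rank ∂_2 = (15 − 5) − 10 = 0, and ∂_2 has invariant factor 2 > 1, so H_1 = Z/2.
  H_2: rank ker ∂_2 − rank ∂_3 = (10 − 10) − 0 = 0, and there is no ∂_3, so H_2 = 0.

As a check, the Euler characteristic is 6 − 15 + 10 = 1, which agrees with 1 − 0 + 0 = 1.

H_0 = Z,  H_1 = Z/2,  H_2 = 0.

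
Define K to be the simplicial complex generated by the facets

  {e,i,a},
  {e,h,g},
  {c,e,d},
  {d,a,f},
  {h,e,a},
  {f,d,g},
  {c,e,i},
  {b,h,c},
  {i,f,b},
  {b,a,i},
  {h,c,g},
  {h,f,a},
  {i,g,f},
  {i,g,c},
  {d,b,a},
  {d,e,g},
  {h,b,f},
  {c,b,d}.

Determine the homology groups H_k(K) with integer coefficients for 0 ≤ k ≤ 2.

H_0 ≅ Z,  H_1 ≅ Z ⊕ Z/2Z,  H_2 = 0.

Take the total order a < b < c < d < e < f < g < h < i on the vertex set. Then K (dimension 2) consists of the simplices:

  0-simplices (9): a, b, c, d, e, f, g, h, i
  1-simplices (27): ab, ad, ae, af, ah, ai, bc, bd, bf, bh, bi, cd, ce, cg, ch, ci, de, df, dg, eg, eh, ei, fg, fh, fi, gh, gi
  2-simplices (18): abd, abi, adf, aeh, aei, afh, bcd, bch, bfh, bfi, cde, cei, cgh, cgi, deg, dfg, egh, fgi

Hence C_0 ≅ Z^9, C_1 ≅ Z^27, C_2 ≅ Z^18.

Boundary ∂_1: C_1 → C_0 is given by ∂[p,q] = [q] − [p]. For instance
  ∂fg = g − f.
The resulting 9×27 matrix has rank 8, and its Smith normal form has invariant factors (1,1,1,1,1,1,1,1).

∂_2: C_2 → C_1 sends each 2-simplex [p,q,r] to [q,r] − [p,r] + [p,q]. For instance
  ∂cde = de − ce + cd,
  ∂aeh = eh − ah + ae.
As a 27×18 matrix over Z this has rank 18, with invariant factors (1,1,1,1,1,1,1,1,1,1,1,1,1,1,1,1,1,2).

From H_k ≅ ker(∂_k) / im(∂_{k+1}) we obtain:

  H_0: rank C_0 − rank ∂_1 = 9 − 8 = 1, and the invariant factors of ∂_1 are all 1, so H_0 = Z.
  H_1: rank ker ∂_1 − rank ∂_2 = (27 − 8) − 18 = 1, and ∂_2 has invariant factor 2 > 1, so H_1 = Z ⊕ Z/2Z.
  H_2: rank ker ∂_2 − rank ∂_3 = (18 − 18) − 0 = 0, and there is no ∂_3, so H_2 = 0.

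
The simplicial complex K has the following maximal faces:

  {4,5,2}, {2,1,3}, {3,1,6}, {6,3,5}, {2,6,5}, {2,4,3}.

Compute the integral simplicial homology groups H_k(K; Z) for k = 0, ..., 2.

H_0 ≅ Z,  H_1 ≅ Z,  H_2 = 0.

Fix the vertex order 1 < 2 < 3 < 4 < 5 < 6 and write every simplex with vertices in increasing order. Then dim K = 2 and the simplices of K are:

  0-simplices (6): [1], [2], [3], [4], [5], [6]
  1-simplices (12): [1,2], [1,3], [1,6], [2,3], [2,4], [2,5], [2,6], [3,4], [3,5], [3,6], [4,5], [5,6]
  2-simplices (6): [1,2,3], [1,3,6], [2,3,4], [2,4,5], [2,5,6], [3,5,6]

giving chain groups C_0 ≅ Z^6, C_1 ≅ Z^12, C_2 ≅ Z^6.

∂_1: C_1 → C_0 is given by ∂[p,q] = [q] − [p]. For instance
  ∂[5,6] = [6] − [5].
As a 6×12 matrix over Z this has rank 5, with invariant factors (1,1,1,1,1).

The boundary map ∂_2: C_2 → C_1 sends each 2-simplex [p,q,r] to [q,r] − [p,r] + [p,q]. For instance
  ∂[2,4,5] = [4,5] − [2,5] + [2,4],
  ∂[2,3,4] = [3,4] − [2,4] + [2,3].
As a 12×6 matrix over Z this has rank 6, with invariant factors (1,1,1,1,1,1).

Reading off H_k = ker ∂_k / im ∂_{k+1}:

  H_0: rank C_0 − rank ∂_1 = 6 − 5 = 1, and the invariant factors of ∂_1 are all 1, so H_0 = Z.
  H_1: rank ker ∂_1 − rank ∂_2 = (12 − 5) − 6 = 1, and the invariant factors of ∂_2 are all 1, so H_1 = Z.
  H_2: rank ker ∂_2 − rank ∂_3 = (6 − 6) − 0 = 0, and there is no ∂_3, so H_2 = 0.

As a check, the Euler characteristic is 6 − 12 + 6 = 0, which agrees with 1 − 1 + 0 = 0.
(K is a triangulation of the cylinder S^1 x I.)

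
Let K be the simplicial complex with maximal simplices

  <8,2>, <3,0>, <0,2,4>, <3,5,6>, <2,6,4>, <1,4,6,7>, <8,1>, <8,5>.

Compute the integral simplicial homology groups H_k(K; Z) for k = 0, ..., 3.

H_0 = Z,  H_1 = Z^3,  H_2 = 0,  H_3 = 0.

Order the vertices as 0 < 1 < 2 < 3 < 4 < 5 < 6 < 7 < 8. Listing each simplex with vertices in this order, K has dimension 3 with simplices:

  0-simplices (9): [0], [1], [2], [3], [4], [5], [6], [7], [8]
  1-simplices (17): [0,2], [0,3], [0,4], [1,4], [1,6], [1,7], [1,8], [2,4], [2,6], [2,8], [3,5], [3,6], [4,6], [4,7], [5,6], [5,8], [6,7]
  2-simplices (7): [0,2,4], [1,4,6], [1,4,7], [1,6,7], [2,4,6], [3,5,6], [4,6,7]
  3-simplices (1): [1,4,6,7]

Hence C_0 ≅ Z^9, C_1 ≅ Z^17, C_2 ≅ Z^7, C_3 ≅ Z^1.

Boundary ∂_1: C_1 → C_0 sends each edge [p,q] (with p < q) to q − p. For instance
  ∂[2,6] = [6] − [2].
As a 9×17 matrix over Z this has rank 8, with invariant factors (1,1,1,1,1,1,1,1).

The boundary map ∂_2: C_2 → C_1 acts by ∂[p,q,r] = [q,r] − [p,r] + [p,q]. For instance
  ∂[3,5,6] = [5,6] − [3,6] + [3,5],
  ∂[2,4,6] = [4,6] − [2,6] + [2,4].
This gives a 17×7 integer matrix of rank 6; reducing to Smith normal form yields diagonal entries (1,1,1,1,1,1).

Boundary ∂_3: C_3 → C_2 sends each 3-simplex σ to the alternating sum Σ_i (−1)^i (σ with its i-th vertex removed). For instance
  ∂[1,4,6,7] = [4,6,7] − [1,6,7] + [1,4,7] − [1,4,6].
As a 7×1 matrix over Z this has rank 1, with invariant factors (1).

Computing H_k = (kernel of ∂_k) / (image of ∂_{k+1}):

  H_0: rank C_0 − rank ∂_1 = 9 − 8 = 1, and the invariant factors of ∂_1 are all 1, so H_0 ≅ Z.
  H_1: rank ker ∂_1 − rank ∂_2 = (17 − 8) − 6 = 3, and the invariant factors of ∂_2 are all 1, so H_1 ≅ Z^3.
  H_2: rank ker ∂_2 − rank ∂_3 = (7 − 6) − 1 = 0, and the invariant factors of ∂_3 are all 1, so H_2 ≅ 0.
  H_3: rank ker ∂_3 − rank ∂_4 = (1 − 1) − 0 = 0, and there is no ∂_4, so H_3 ≅ 0.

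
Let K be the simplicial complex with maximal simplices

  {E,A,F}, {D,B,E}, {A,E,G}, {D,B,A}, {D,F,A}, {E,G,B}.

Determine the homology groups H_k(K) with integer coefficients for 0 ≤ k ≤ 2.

Fix the vertex order A < B < D < E < F < G and write every simplex with vertices in increasing order. Then dim K = 2 and the simplices of K are:

  0-simplices (6): A, B, D, E, F, G
  1-simplices (12): AB, AD, AE, AF, AG, BD, BE, BG, DE, DF, EF, EG
  2-simplices (6): ABD, ADF, AEF, AEG, BDE, BEG

Hence C_0 ≅ Z^6, C_1 ≅ Z^12, C_2 ≅ Z^6.

∂_1: C_1 → C_0 maps an edge to its endpoints' difference, ∂[p,q] = q − p. For instance
  ∂DF = F − D.
This gives a 6×12 integer matrix of rank 5; reducing to Smith normal form yields diagonal entries (1,1,1,1,1).

The boundary map ∂_2: C_2 → C_1 sends each 2-simplex [p,q,r] to [q,r] − [p,r] + [p,q]. For instance
  ∂BEG = EG − BG + BE,
  ∂ADF = DF − AF + AD.
This gives a 12×6 integer matrix of rank 6; reducing to Smith normal form yields diagonal entries (1,1,1,1,1,1).

Computing H_k = (kernel of ∂_k) / (image of ∂_{k+1}):

  H_0: rank C_0 − rank ∂_1 = 6 − 5 = 1, and the invariant factors of ∂_1 are all 1, so H_0 = Z.
  H_1: rank ker ∂_1 − rank ∂_2 = (12 − 5) − 6 = 1, and the invariant factors of ∂_2 are all 1, so H_1 = Z.
  H_2: rank ker ∂_2 − rank ∂_3 = (6 − 6) − 0 = 0, and there is no ∂_3, so H_2 = 0.

H_0 ≅ Z,  H_1 ≅ Z,  H_2 = 0.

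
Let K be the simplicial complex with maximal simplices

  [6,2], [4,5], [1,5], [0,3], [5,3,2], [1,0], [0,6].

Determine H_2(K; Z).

Fix the vertex order 0 < 1 < 2 < 3 < 4 < 5 < 6 and write every simplex with vertices in increasing order. Then dim K = 2 and the simplices of K are:

  0-simplices (7): [0], [1], [2], [3], [4], [5], [6]
  1-simplices (9): [0,1], [0,3], [0,6], [1,5], [2,3], [2,5], [2,6], [3,5], [4,5]
  2-simplices (1): [2,3,5]

Hence C_0 ≅ Z^7, C_1 ≅ Z^9, C_2 ≅ Z^1.

∂_1: C_1 → C_0 is given by ∂[p,q] = [q] − [p]. For instance
  ∂[2,6] = [6] − [2].
The 7×9 boundary matrix has rank 6 and Smith normal form diag(1,1,1,1,1,1).

Boundary ∂_2: C_2 → C_1 acts by ∂[p,q,r] = [q,r] − [p,r] + [p,q]. For instance
  ∂[2,3,5] = [3,5] − [2,5] + [2,3].
As a 9×1 matrix over Z this has rank 1, with invariant factors (1).

Computing H_k = (kernel of ∂_k) / (image of ∂_{k+1}):

  H_2: rank ker ∂_2 − rank ∂_3 = (1 − 1) − 0 = 0, and there is no ∂_3, so H_2 ≅ 0.

H_2 = 0.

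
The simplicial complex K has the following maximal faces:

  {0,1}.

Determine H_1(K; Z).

We work with the vertex ordering 0 < 1. The simplices of K, each written with vertices in increasing order, are:

  0-simplices (2): [0], [1]
  1-simplices (1): [0,1]

Hence C_0 ≅ Z^2, C_1 ≅ Z^1.

Boundary ∂_1: C_1 → C_0 sends each edge [p,q] (with p < q) to q − p.
The resulting 2×1 matrix has rank 1, and its Smith normal form has invariant factors (1).

Computing H_k = (kernel of ∂_k) / (image of ∂_{k+1}):

  H_1: rank ker ∂_1 − rank ∂_2 = (1 − 1) − 0 = 0, and there is no ∂_2, so H_1 = 0.

(K is a triangulation of the 1-simplex.)

H_1 ≅ 0.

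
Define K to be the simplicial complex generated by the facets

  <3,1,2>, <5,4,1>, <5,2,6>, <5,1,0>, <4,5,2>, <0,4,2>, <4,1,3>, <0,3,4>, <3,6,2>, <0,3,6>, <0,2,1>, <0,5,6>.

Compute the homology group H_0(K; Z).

Take the total order 0 < 1 < 2 < 3 < 4 < 5 < 6 on the vertex set. Then K (dimension 2) consists of the simplices:

  0-simplices (7): [0], [1], [2], [3], [4], [5], [6]
  1-simplices (18): [0,1], [0,2], [0,3], [0,4], [0,5], [0,6], [1,2], [1,3], [1,4], [1,5], [2,3], [2,4], [2,5], [2,6], [3,4], [3,6], [4,5], [5,6]
  2-simplices (12): [0,1,2], [0,1,5], [0,2,4], [0,3,4], [0,3,6], [0,5,6], [1,2,3], [1,3,4], [1,4,5], [2,3,6], [2,4,5], [2,5,6]

so the chain groups are C_0 ≅ Z^7, C_1 ≅ Z^18, C_2 ≅ Z^12.

The boundary map ∂_1: C_1 → C_0 maps an edge to its endpoints' difference, ∂[p,q] = q − p. For instance
  ∂[1,3] = [3] − [1].
The 7×18 boundary matrix has rank 6 and Smith normal form diag(1,1,1,1,1,1).

∂_2: C_2 → C_1 sends each 2-simplex [p,q,r] to [q,r] − [p,r] + [p,q]. For instance
  ∂[0,5,6] = [5,6] − [0,6] + [0,5],
  ∂[1,4,5] = [4,5] − [1,5] + [1,4].
This gives a 18×12 integer matrix of rank 12; reducing to Smith normal form yields diagonal entries (1,1,1,1,1,1,1,1,1,1,1,2).

Reading off H_k = ker ∂_k / im ∂_{k+1}:

  H_0: rank C_0 − rank ∂_1 = 7 − 6 = 1, and the invariant factors of ∂_1 are all 1, so H_0 ≅ Z.

(K is a triangulation of the real projective plane RP^2.)

H_0 ≅ Z.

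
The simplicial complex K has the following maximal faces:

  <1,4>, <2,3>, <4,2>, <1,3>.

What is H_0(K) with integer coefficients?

H_0 = Z.

Order the vertices as 1 < 2 < 3 < 4. Listing each simplex with vertices in this order, K has dimension 1 with simplices:

  0-simplices (4): [1], [2], [3], [4]
  1-simplices (4): [1,3], [1,4], [2,3], [2,4]

giving chain groups C_0 ≅ Z^4, C_1 ≅ Z^4.

∂_1: C_1 → C_0 maps an edge to its endpoints' difference, ∂[p,q] = q − p.
The resulting 4×4 matrix has rank 3, and its Smith normal form has invariant factors (1,1,1).

Computing H_k = (kernel of ∂_k) / (image of ∂_{k+1}):

  H_0: rank C_0 − rank ∂_1 = 4 − 3 = 1, and the invariant factors of ∂_1 are all 1, so H_0 = Z.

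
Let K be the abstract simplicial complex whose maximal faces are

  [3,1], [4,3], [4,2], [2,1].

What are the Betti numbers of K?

b_0 = 1, b_1 = 1.

Order the vertices as 1 < 2 < 3 < 4. Listing each simplex with vertices in this order, K has dimension 1 with simplices:

  0-simplices (4): [1], [2], [3], [4]
  1-simplices (4): [1,2], [1,3], [2,4], [3,4]

so the chain groups are C_0 ≅ Z^4, C_1 ≅ Z^4.

∂_1: C_1 → C_0 is given by ∂[p,q] = [q] − [p].
This gives a 4×4 integer matrix of rank 3; reducing to Smith normal form yields diagonal entries (1,1,1).

Now H_k = ker ∂_k / im ∂_{k+1}, so:

  H_0: rank C_0 − rank ∂_1 = 4 − 3 = 1, and the invariant factors of ∂_1 are all 1, so H_0 = Z.
  H_1: rank ker ∂_1 − rank ∂_2 = (4 − 3) − 0 = 1, and there is no ∂_2, so H_1 = Z.

As a check, the Euler characteristic is 4 − 4 = 0, which agrees with 1 − 1 = 0.

Hence the Betti numbers are b_0 = 1, b_1 = 1.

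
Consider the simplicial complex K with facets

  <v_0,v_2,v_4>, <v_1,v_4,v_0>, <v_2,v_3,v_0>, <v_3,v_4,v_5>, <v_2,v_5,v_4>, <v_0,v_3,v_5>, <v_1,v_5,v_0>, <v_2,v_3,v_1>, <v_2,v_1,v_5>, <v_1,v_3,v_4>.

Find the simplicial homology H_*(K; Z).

Fix the vertex order v_0 < v_1 < v_2 < v_3 < v_4 < v_5 and write every simplex with vertices in increasing order. Then dim K = 2 and the simplices of K are:

  0-simplices (6): [v_0], [v_1], [v_2], [v_3], [v_4], [v_5]
  1-simplices (15): (15 of them)
  2-simplices (10): [v_0,v_1,v_4], [v_0,v_1,v_5], [v_0,v_2,v_3], [v_0,v_2,v_4], [v_0,v_3,v_5], [v_1,v_2,v_3], [v_1,v_2,v_5], [v_1,v_3,v_4], [v_2,v_4,v_5], [v_3,v_4,v_5]

Hence C_0 ≅ Z^6, C_1 ≅ Z^15, C_2 ≅ Z^10.

∂_1: C_1 → C_0 maps an edge to its endpoints' difference, ∂[p,q] = q − p. For instance
  ∂[v_0,v_5] = [v_5] − [v_0].
This gives a 6×15 integer matrix of rank 5; reducing to Smith normal form yields diagonal entries (1,1,1,1,1).

Boundary ∂_2: C_2 → C_1 maps a triangle to the signed sum of its edges. For instance
  ∂[v_1,v_2,v_3] = [v_2,v_3] − [v_1,v_3] + [v_1,v_2],
  ∂[v_3,v_4,v_5] = [v_4,v_5] − [v_3,v_5] + [v_3,v_4].
As a 15×10 matrix over Z this has rank 10, with invariant factors (1,1,1,1,1,1,1,1,1,2).

Reading off H_k = ker ∂_k / im ∂_{k+1}:

  H_0: rank C_0 − rank ∂_1 = 6 − 5 = 1, and the invariant factors of ∂_1 are all 1, so H_0 ≅ Z.
  H_1: rank ker ∂_1 − rank ∂_2 = (15 − 5) − 10 = 0, and ∂_2 has invariant factor 2 > 1, so H_1 ≅ Z_2.
  H_2: rank ker ∂_2 − rank ∂_3 = (10 − 10) − 0 = 0, and there is no ∂_3, so H_2 ≅ 0.

As a check, the Euler characteristic is 6 − 15 + 10 = 1, which agrees with 1 − 0 + 0 = 1.

H_0 ≅ Z,  H_1 ≅ Z_2,  H_2 = 0.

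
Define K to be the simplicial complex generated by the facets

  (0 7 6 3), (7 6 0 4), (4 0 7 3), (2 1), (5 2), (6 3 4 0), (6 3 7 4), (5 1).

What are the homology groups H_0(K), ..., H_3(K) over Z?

H_0 ≅ Z^2,  H_1 ≅ Z,  H_2 = 0,  H_3 ≅ Z.

Fix the vertex order 0 < 1 < 2 < 3 < 4 < 5 < 6 < 7 and write every simplex with vertices in increasing order. Then dim K = 3 and the simplices of K are:

  0-simplices (8): [0], [1], [2], [3], [4], [5], [6], [7]
  1-simplices (13): [0,3], [0,4], [0,6], [0,7], [1,2], [1,5], [2,5], [3,4], [3,6], [3,7], [4,6], [4,7], [6,7]
  2-simplices (10): [0,3,4], [0,3,6], [0,3,7], [0,4,6], [0,4,7], [0,6,7], [3,4,6], [3,4,7], [3,6,7], [4,6,7]
  3-simplices (5): [0,3,4,6], [0,3,4,7], [0,3,6,7], [0,4,6,7], [3,4,6,7]

giving chain groups C_0 ≅ Z^8, C_1 ≅ Z^13, C_2 ≅ Z^10, C_3 ≅ Z^5.

Boundary ∂_1: C_1 → C_0 sends each edge [p,q] (with p < q) to q − p. For instance
  ∂[1,2] = [2] − [1].
The resulting 8×13 matrix has rank 6, and its Smith normal form has invariant factors (1,1,1,1,1,1).

The boundary map ∂_2: C_2 → C_1 sends each 2-simplex [p,q,r] to [q,r] − [p,r] + [p,q]. For instance
  ∂[0,3,7] = [3,7] − [0,7] + [0,3],
  ∂[3,6,7] = [6,7] − [3,7] + [3,6].
As a 13×10 matrix over Z this has rank 6, with invariant factors (1,1,1,1,1,1).

∂_3: C_3 → C_2 sends each 3-simplex σ to the alternating sum Σ_i (−1)^i (σ with its i-th vertex removed). For instance
  ∂[0,3,6,7] = [3,6,7] − [0,6,7] + [0,3,7] − [0,3,6],
  ∂[0,3,4,6] = [3,4,6] − [0,4,6] + [0,3,6] − [0,3,4].
As a 10×5 matrix over Z this has rank 4, with invariant factors (1,1,1,1).

Computing H_k = (kernel of ∂_k) / (image of ∂_{k+1}):

  H_0: rank C_0 − rank ∂_1 = 8 − 6 = 2, and the invariant factors of ∂_1 are all 1, so H_0 ≅ Z^2.
  H_1: rank ker ∂_1 − rank ∂_2 = (13 − 6) − 6 = 1, and the invariant factors of ∂_2 are all 1, so H_1 ≅ Z.
  H_2: rank ker ∂_2 − rank ∂_3 = (10 − 6) − 4 = 0, and the invariant factors of ∂_3 are all 1, so H_2 ≅ 0.
  H_3: rank ker ∂_3 − rank ∂_4 = (5 − 4) − 0 = 1, and there is no ∂_4, so H_3 ≅ Z.

(K is a triangulation of the disjoint union of the circle S^1 and the 3-sphere S^3.)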